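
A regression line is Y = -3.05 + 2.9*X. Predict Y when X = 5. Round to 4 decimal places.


Substitute X = 5 into the equation:
Y = -3.05 + 2.9 * 5 = -3.05 + 14.5000 = 11.4500.

11.4500


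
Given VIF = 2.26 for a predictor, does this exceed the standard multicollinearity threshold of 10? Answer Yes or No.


Compare VIF = 2.26 to the threshold of 10.
2.26 < 10, so the answer is No.

No


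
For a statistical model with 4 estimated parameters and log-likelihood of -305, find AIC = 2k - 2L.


Compute:
2k = 2*4 = 8.
-2*loglik = -2*(-305) = 610.
AIC = 8 + 610 = 618.

618


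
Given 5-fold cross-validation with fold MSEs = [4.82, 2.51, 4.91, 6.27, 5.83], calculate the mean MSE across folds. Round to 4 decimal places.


Add all fold MSEs: 24.3400.
Divide by k = 5: 24.3400/5 = 4.8680.

4.8680


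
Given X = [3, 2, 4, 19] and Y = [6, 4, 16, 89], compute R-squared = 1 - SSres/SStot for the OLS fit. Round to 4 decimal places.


Fit the OLS line: b0 = -6.4665, b1 = 5.0309.
SSres = 12.5644.
SStot = 4922.7500.
R^2 = 1 - 12.5644/4922.7500 = 0.9974.

0.9974


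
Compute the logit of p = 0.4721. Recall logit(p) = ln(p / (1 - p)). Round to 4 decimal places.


Compute the odds: 0.4721/0.5279 = 0.8943.
Take the natural log: ln(0.8943) = -0.1117.

-0.1117


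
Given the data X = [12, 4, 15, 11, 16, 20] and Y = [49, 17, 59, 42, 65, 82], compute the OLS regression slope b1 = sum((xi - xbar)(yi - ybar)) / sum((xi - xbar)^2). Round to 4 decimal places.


The sample means are xbar = 13.0000 and ybar = 52.3333.
Compute S_xx = 148.0000 and S_xy = 601.0000.
Slope b1 = S_xy / S_xx = 601.0000 / 148.0000 = 4.0608.

4.0608


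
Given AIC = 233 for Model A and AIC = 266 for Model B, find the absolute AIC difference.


Compute |233 - 266| = 33.
Model A has the smaller AIC.

33


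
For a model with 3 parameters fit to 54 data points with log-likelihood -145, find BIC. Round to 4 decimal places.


k * ln(n) = 3 * ln(54) = 3 * 3.988984 = 11.966952.
-2 * loglik = -2 * (-145) = 290.
BIC = 11.966952 + 290 = 301.966952, which rounds to 301.9670.

301.9670


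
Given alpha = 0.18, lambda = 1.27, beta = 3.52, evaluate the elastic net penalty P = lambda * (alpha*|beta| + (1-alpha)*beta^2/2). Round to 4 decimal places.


L1 component = 0.18 * |3.52| = 0.6336.
L2 component = 0.82 * 3.52^2 / 2 = 5.0801.
Penalty = 1.27 * (0.6336 + 5.0801) = 1.27 * 5.7137 = 7.2564.

7.2564


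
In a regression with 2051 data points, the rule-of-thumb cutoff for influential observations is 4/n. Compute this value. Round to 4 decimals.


Cook's distance cutoff = 4/n = 4/2051.
= 0.0020.

0.0020


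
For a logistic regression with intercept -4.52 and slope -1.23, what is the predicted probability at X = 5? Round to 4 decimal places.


Linear predictor: z = -4.52 + -1.23 * 5 = -10.6700.
P = 1/(1 + exp(10.6700)) = 1/(1 + 43044.9415) = 0.0000.

0.0000


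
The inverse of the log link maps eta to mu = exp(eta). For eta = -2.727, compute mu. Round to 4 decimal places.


mu = exp(eta) = exp(-2.727).
= 0.0654.

0.0654


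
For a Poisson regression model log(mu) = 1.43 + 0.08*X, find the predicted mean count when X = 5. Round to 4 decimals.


Linear predictor: eta = 1.43 + (0.08)(5) = 1.8300.
Expected count: mu = exp(1.8300) = 6.2339.

6.2339


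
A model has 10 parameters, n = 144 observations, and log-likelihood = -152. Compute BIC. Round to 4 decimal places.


k * ln(n) = 10 * ln(144) = 10 * 4.969813 = 49.698130.
-2 * loglik = -2 * (-152) = 304.
BIC = 49.698130 + 304 = 353.698130, which rounds to 353.6981.

353.6981


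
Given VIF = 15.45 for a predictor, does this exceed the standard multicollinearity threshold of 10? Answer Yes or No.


Compare VIF = 15.45 to the threshold of 10.
15.45 >= 10, so the answer is Yes.

Yes


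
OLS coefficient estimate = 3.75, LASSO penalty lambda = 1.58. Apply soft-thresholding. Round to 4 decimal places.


Check: |3.75| = 3.75 vs lambda = 1.58.
Since |beta| > lambda, coefficient = sign(beta)*(|beta| - lambda) = 2.1700.
Soft-thresholded coefficient = 2.1700.

2.1700


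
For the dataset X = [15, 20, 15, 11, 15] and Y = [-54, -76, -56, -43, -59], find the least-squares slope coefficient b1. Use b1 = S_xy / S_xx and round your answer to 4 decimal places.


The sample means are xbar = 15.2000 and ybar = -57.6000.
Compute S_xx = 40.8000 and S_xy = -150.4000.
Slope b1 = S_xy / S_xx = -150.4000 / 40.8000 = -3.6863.

-3.6863


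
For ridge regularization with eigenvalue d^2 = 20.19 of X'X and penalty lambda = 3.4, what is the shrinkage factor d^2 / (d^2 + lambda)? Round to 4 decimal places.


Denominator = d^2 + lambda = 20.19 + 3.4 = 23.5900.
Shrinkage = 20.19 / 23.5900 = 0.8559.

0.8559


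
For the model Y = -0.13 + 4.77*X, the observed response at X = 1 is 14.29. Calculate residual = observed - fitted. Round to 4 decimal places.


Compute yhat = -0.13 + (4.77)(1) = 4.6400.
Residual = actual - predicted = 14.29 - 4.6400 = 9.6500.

9.6500


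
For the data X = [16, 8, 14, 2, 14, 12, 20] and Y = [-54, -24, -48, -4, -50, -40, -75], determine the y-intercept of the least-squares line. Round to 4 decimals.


Compute b1 = -3.8919 from the OLS formula.
With xbar = 12.2857 and ybar = -42.1429, the intercept is:
b0 = -42.1429 - -3.8919 * 12.2857 = 5.6713.

5.6713


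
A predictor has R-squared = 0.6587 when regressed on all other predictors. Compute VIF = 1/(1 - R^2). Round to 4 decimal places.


VIF = 1 / (1 - 0.6587).
= 1 / 0.3413 = 2.9300.

2.9300


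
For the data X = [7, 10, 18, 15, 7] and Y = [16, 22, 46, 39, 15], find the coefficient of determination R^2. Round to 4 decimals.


After computing the OLS fit (b0=-4.8642, b1=2.8477):
SSres = 4.9465, SStot = 793.2000.
R^2 = 1 - 4.9465/793.2000 = 0.9938.

0.9938


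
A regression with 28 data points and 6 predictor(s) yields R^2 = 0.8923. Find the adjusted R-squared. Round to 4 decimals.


Adjusted R^2 = 1 - (1 - R^2) * (n-1)/(n-p-1).
(1 - R^2) = 0.1077.
(n-1)/(n-p-1) = 27/21.
(1 - R^2) * (n-1) = 0.1077 * 27 = 2.9079.
Divide by (n-p-1): 2.9079 / 21 = 0.1385.
Adj R^2 = 1 - 0.1385 = 0.8615.

0.8615


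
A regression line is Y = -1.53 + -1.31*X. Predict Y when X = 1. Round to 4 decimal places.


Substitute X = 1 into the equation:
Y = -1.53 + -1.31 * 1 = -1.53 + -1.3100 = -2.8400.

-2.8400


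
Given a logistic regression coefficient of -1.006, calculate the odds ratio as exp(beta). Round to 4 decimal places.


Odds ratio = exp(beta) = exp(-1.006).
= 0.3657.

0.3657


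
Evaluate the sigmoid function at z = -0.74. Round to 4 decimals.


Compute exp(0.7400) = 2.0959.
Sigmoid = 1 / (1 + 2.0959) = 1 / 3.0959 = 0.3230.

0.3230


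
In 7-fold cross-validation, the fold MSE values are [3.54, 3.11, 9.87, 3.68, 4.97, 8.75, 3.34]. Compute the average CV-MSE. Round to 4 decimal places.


Total MSE across folds = 37.2600.
CV-MSE = 37.2600/7 = 5.3229.

5.3229


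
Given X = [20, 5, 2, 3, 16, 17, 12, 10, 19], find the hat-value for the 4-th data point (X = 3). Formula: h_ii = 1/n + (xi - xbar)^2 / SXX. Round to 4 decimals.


n = 9, xbar = 11.5556.
SXX = sum((xi - xbar)^2) = 386.2222.
h = 1/9 + (3 - 11.5556)^2 / 386.2222 = 0.3006.

0.3006


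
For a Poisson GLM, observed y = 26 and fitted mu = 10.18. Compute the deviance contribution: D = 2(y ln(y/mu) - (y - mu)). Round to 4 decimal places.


Compute y*ln(y/mu) = 26*ln(26/10.18) = 26*0.937672 = 24.379472.
y - mu = 15.82.
D = 2*(24.379472 - (15.82)) = 17.118944, which rounds to 17.1189.

17.1189


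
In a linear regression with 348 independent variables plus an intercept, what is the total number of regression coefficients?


Including the intercept, the model has 348 predictor coefficients + 1 intercept.
Total = 349.

349


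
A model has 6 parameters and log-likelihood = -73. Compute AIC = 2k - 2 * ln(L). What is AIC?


Compute:
2k = 2*6 = 12.
-2*loglik = -2*(-73) = 146.
AIC = 12 + 146 = 158.

158


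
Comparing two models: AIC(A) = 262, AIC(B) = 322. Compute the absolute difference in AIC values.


Absolute difference = |262 - 322| = 60.
The model with lower AIC (A) is preferred.

60


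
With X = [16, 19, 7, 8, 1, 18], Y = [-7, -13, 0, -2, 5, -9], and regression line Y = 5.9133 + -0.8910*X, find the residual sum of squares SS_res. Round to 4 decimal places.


Predicted values from Y = 5.9133 + -0.8910*X.
Residuals: [1.3427, -1.9843, 0.3237, -0.7853, -0.0223, 1.1247].
SSres = 7.7272.

7.7272


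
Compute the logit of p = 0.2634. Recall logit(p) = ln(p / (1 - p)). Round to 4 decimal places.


Compute the odds: 0.2634/0.7366 = 0.3576.
Take the natural log: ln(0.3576) = -1.0284.

-1.0284


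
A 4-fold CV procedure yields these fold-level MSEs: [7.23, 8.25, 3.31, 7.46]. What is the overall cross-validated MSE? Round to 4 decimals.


Total MSE across folds = 26.2500.
CV-MSE = 26.2500/4 = 6.5625.

6.5625


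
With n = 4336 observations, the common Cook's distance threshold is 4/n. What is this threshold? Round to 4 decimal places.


The threshold is 4/n.
4/4336 = 0.0009.

0.0009


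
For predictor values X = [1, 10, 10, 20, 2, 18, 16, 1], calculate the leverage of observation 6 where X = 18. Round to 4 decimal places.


n = 8, xbar = 9.7500.
SXX = sum((xi - xbar)^2) = 425.5000.
h = 1/8 + (18 - 9.7500)^2 / 425.5000 = 0.2850.

0.2850


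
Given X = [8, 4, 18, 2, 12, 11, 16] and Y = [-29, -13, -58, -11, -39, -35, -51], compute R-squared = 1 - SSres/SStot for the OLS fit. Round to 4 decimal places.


The fitted line is Y = -3.3482 + -2.9938*X.
SSres = 13.4207, SStot = 1885.4286.
R^2 = 1 - SSres/SStot = 0.9929.

0.9929


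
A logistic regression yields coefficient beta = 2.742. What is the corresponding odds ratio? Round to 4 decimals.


The odds ratio is computed as:
OR = e^(2.742) = 15.5180.

15.5180


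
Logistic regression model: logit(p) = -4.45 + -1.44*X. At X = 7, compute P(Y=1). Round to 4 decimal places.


Compute z = -4.45 + (-1.44)(7) = -14.5300.
exp(-z) = 2043143.2729.
P = 1/(1 + 2043143.2729) = 0.0000.

0.0000


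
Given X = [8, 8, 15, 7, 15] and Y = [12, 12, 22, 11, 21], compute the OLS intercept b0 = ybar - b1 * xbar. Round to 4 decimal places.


The slope is b1 = 1.3374.
Sample means are xbar = 10.6000 and ybar = 15.6000.
Intercept: b0 = 15.6000 - (1.3374)(10.6000) = 1.4233.

1.4233


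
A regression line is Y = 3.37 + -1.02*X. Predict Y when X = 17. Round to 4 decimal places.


Plug X = 17 into Y = 3.37 + -1.02*X:
Y = 3.37 + -17.3400 = -13.9700.

-13.9700


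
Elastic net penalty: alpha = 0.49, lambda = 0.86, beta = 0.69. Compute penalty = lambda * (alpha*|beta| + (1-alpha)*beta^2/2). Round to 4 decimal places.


alpha * |beta| = 0.49 * 0.69 = 0.3381.
(1-alpha) * beta^2/2 = 0.51 * 0.4761/2 = 0.1214.
Total = 0.86 * (0.3381 + 0.1214) = 0.3952.

0.3952


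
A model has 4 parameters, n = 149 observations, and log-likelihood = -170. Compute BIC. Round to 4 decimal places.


ln(149) = 5.003946.
k * ln(n) = 4 * 5.003946 = 20.015784.
-2L = 340.
BIC = 20.015784 + 340 = 360.015784, which rounds to 360.0158.

360.0158


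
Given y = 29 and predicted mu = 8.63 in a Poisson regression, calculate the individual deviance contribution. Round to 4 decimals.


Compute y*ln(y/mu) = 29*ln(29/8.63) = 29*1.212051 = 35.149479.
y - mu = 20.37.
D = 2*(35.149479 - (20.37)) = 29.558958, which rounds to 29.5590.

29.5590


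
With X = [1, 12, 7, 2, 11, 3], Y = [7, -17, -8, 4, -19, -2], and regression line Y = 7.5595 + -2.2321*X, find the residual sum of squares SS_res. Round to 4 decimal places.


Predicted values from Y = 7.5595 + -2.2321*X.
Residuals: [1.6726, 2.2257, 0.0652, 0.9047, -2.0064, -2.8632].
SSres = 20.7976.

20.7976


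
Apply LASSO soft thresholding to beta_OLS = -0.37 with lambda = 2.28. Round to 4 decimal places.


Check: |-0.37| = 0.37 vs lambda = 2.28.
Since |beta| <= lambda, the coefficient is set to 0.
Soft-thresholded coefficient = 0.0000.

0.0000


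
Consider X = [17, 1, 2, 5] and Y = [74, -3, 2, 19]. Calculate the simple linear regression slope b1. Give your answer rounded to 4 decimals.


First compute the means: xbar = 6.2500, ybar = 23.0000.
Then S_xx = sum((xi - xbar)^2) = 162.7500.
S_xy = sum((xi - xbar)(yi - ybar)) = 779.0000.
b1 = S_xy / S_xx = 779.0000 / 162.7500 = 4.7865.

4.7865


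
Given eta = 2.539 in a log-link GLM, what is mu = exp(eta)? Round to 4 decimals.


The inverse log link gives:
mu = exp(2.539) = 12.6670.

12.6670


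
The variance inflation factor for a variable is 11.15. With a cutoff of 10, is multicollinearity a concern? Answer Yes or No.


The threshold is 10.
VIF = 11.15 is >= 10.
Multicollinearity indication: Yes.

Yes


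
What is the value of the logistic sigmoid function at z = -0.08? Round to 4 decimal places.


First, exp(0.0800) = 1.0833.
Then sigma(z) = 1/(1 + 1.0833) = 0.4800.

0.4800


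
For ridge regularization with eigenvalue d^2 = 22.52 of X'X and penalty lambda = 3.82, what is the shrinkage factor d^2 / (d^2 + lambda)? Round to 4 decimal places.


d^2 + lambda = 22.52 + 3.82 = 26.3400.
Shrinkage factor = 22.52/26.3400 = 0.8550.

0.8550


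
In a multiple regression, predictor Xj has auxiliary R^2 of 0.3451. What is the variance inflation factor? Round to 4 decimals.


VIF = 1 / (1 - 0.3451).
= 1 / 0.6549 = 1.5270.

1.5270


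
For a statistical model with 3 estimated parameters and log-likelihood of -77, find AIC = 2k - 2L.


Compute:
2k = 2*3 = 6.
-2*loglik = -2*(-77) = 154.
AIC = 6 + 154 = 160.

160


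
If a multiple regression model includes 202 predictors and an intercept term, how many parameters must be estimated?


Including the intercept, the model has 202 predictor coefficients + 1 intercept.
Total = 203.

203


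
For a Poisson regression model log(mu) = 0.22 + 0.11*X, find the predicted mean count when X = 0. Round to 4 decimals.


Linear predictor: eta = 0.22 + (0.11)(0) = 0.2200.
Expected count: mu = exp(0.2200) = 1.2461.

1.2461


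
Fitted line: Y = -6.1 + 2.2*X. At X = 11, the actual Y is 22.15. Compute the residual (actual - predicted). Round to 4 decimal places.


Compute yhat = -6.1 + (2.2)(11) = 18.1000.
Residual = actual - predicted = 22.15 - 18.1000 = 4.0500.

4.0500


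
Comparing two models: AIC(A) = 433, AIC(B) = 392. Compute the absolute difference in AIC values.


Absolute difference = |433 - 392| = 41.
The model with lower AIC (B) is preferred.

41


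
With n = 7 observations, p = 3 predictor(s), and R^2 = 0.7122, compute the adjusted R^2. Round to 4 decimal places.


Adjusted R^2 = 1 - (1 - R^2) * (n-1)/(n-p-1).
(1 - R^2) = 0.2878.
(n-1)/(n-p-1) = 6/3.
(1 - R^2) * (n-1) = 0.2878 * 6 = 1.7268.
Divide by (n-p-1): 1.7268 / 3 = 0.5756.
Adj R^2 = 1 - 0.5756 = 0.4244.

0.4244


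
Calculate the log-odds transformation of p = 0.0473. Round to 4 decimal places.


The odds are p/(1-p) = 0.0473 / 0.9527 = 0.0496.
logit(p) = ln(0.0496) = -3.0028.

-3.0028


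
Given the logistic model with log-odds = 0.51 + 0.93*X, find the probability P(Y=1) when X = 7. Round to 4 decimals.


z = 0.51 + 0.93 * 7 = 7.0200.
Sigmoid: P = 1 / (1 + exp(-7.0200)) = 0.9991.

0.9991


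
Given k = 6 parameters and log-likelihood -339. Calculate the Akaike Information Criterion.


Compute:
2k = 2*6 = 12.
-2*loglik = -2*(-339) = 678.
AIC = 12 + 678 = 690.

690


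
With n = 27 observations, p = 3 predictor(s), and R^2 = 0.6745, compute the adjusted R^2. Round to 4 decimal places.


Adjusted R^2 = 1 - (1 - R^2) * (n-1)/(n-p-1).
(1 - R^2) = 0.3255.
(n-1)/(n-p-1) = 26/23.
(1 - R^2) * (n-1) = 0.3255 * 26 = 8.4630.
Divide by (n-p-1): 8.4630 / 23 = 0.3680.
Adj R^2 = 1 - 0.3680 = 0.6320.

0.6320


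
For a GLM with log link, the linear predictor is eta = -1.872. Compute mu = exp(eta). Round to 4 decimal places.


mu = exp(eta) = exp(-1.872).
= 0.1538.

0.1538


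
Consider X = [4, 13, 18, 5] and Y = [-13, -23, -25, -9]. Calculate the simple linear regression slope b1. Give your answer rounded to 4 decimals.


The sample means are xbar = 10.0000 and ybar = -17.5000.
Compute S_xx = 134.0000 and S_xy = -146.0000.
Slope b1 = S_xy / S_xx = -146.0000 / 134.0000 = -1.0896.

-1.0896


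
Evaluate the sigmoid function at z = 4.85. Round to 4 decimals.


First, exp(-4.8500) = 0.0078.
Then sigma(z) = 1/(1 + 0.0078) = 0.9922.

0.9922


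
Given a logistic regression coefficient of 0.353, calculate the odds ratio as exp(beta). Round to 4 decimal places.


Odds ratio = exp(beta) = exp(0.353).
= 1.4233.

1.4233


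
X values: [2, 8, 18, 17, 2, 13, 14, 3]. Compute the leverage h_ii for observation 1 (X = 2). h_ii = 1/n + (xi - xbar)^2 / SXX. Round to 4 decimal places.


Mean of X: xbar = 9.6250.
SXX = 317.8750.
For X = 2: h = 1/8 + (2 - 9.6250)^2/317.8750 = 0.3079.

0.3079


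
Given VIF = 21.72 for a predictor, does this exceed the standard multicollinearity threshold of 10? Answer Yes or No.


Compare VIF = 21.72 to the threshold of 10.
21.72 >= 10, so the answer is Yes.

Yes


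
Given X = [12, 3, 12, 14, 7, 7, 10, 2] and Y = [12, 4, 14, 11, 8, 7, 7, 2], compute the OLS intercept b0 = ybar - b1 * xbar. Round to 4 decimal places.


Compute b1 = 0.8413 from the OLS formula.
With xbar = 8.3750 and ybar = 8.1250, the intercept is:
b0 = 8.1250 - 0.8413 * 8.3750 = 1.0794.

1.0794


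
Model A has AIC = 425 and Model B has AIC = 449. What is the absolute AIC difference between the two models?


Absolute difference = |425 - 449| = 24.
The model with lower AIC (A) is preferred.

24


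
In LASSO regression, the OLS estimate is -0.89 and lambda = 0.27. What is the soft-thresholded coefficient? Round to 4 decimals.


Check: |-0.89| = 0.89 vs lambda = 0.27.
Since |beta| > lambda, coefficient = sign(beta)*(|beta| - lambda) = -0.6200.
Soft-thresholded coefficient = -0.6200.

-0.6200


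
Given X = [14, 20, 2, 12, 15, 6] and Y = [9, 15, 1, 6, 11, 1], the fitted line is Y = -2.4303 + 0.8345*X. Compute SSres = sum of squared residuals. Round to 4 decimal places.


Compute predicted values, then residuals = yi - yhat_i.
Residuals: [-0.2527, 0.7403, 1.7613, -1.5837, 0.9128, -1.5767].
SSres = sum(residual^2) = 9.5414.

9.5414


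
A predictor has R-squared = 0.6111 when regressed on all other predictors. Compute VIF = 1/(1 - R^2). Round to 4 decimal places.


VIF = 1 / (1 - 0.6111).
= 1 / 0.3889 = 2.5714.

2.5714


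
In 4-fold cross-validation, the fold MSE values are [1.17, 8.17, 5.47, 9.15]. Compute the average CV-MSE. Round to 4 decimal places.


Sum of fold MSEs = 23.9600.
Average = 23.9600 / 4 = 5.9900.

5.9900


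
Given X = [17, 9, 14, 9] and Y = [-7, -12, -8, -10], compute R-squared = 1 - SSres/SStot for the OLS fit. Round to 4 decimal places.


Fit the OLS line: b0 = -15.6043, b1 = 0.5187.
SSres = 2.1711.
SStot = 14.7500.
R^2 = 1 - 2.1711/14.7500 = 0.8528.

0.8528


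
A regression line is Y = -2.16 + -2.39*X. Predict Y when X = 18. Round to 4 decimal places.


Plug X = 18 into Y = -2.16 + -2.39*X:
Y = -2.16 + -43.0200 = -45.1800.

-45.1800


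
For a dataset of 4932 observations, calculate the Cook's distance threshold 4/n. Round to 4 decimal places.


Cook's distance cutoff = 4/n = 4/4932.
= 0.0008.

0.0008


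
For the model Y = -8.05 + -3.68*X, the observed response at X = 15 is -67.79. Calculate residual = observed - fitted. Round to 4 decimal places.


Predicted = -8.05 + -3.68 * 15 = -63.2500.
Residual = -67.79 - -63.2500 = -4.5400.

-4.5400


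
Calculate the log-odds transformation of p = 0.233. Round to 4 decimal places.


Compute the odds: 0.233/0.767 = 0.3038.
Take the natural log: ln(0.3038) = -1.1914.

-1.1914


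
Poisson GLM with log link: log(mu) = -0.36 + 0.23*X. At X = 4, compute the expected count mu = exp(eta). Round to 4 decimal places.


eta = -0.36 + 0.23 * 4 = 0.5600.
mu = exp(0.5600) = 1.7507.

1.7507


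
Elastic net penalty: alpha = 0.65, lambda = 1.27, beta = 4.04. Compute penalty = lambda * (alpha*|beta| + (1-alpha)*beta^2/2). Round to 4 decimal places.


Compute:
L1 = 0.65 * 4.04 = 2.6260.
L2 = 0.35 * 4.04^2 / 2 = 2.8563.
Penalty = 1.27 * (2.6260 + 2.8563) = 6.9625.

6.9625


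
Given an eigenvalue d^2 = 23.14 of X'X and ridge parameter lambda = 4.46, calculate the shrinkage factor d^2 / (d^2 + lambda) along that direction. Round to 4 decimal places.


Denominator = d^2 + lambda = 23.14 + 4.46 = 27.6000.
Shrinkage = 23.14 / 27.6000 = 0.8384.

0.8384


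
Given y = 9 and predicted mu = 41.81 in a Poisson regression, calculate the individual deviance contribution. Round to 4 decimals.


Compute y*ln(y/mu) = 9*ln(9/41.81) = 9*-1.535911 = -13.823199.
y - mu = -32.81.
D = 2*(-13.823199 - (-32.81)) = 37.973602, which rounds to 37.9736.

37.9736


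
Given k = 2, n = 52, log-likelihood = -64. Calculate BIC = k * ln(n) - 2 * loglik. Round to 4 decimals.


Compute k*ln(n) = 2*ln(52) = 2*3.951244 = 7.902488.
Then -2*loglik = 128.
BIC = 7.902488 + 128 = 135.902488, which rounds to 135.9025.

135.9025


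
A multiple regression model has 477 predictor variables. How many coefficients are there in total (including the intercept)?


Each predictor gets one coefficient, plus one intercept.
Total parameters = 477 + 1 = 478.

478


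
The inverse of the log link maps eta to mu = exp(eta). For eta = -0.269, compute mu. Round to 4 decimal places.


Apply the inverse link:
mu = e^-0.269 = 0.7641.

0.7641


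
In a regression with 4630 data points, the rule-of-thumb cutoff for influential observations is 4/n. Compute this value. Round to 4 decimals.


Using the rule of thumb:
Threshold = 4 / 4630 = 0.0009.

0.0009


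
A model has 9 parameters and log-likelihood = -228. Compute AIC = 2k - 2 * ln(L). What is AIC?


Compute:
2k = 2*9 = 18.
-2*loglik = -2*(-228) = 456.
AIC = 18 + 456 = 474.

474


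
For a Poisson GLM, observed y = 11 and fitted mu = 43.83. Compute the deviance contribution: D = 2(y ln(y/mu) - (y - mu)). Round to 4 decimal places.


Compute y*ln(y/mu) = 11*ln(11/43.83) = 11*-1.382423 = -15.206653.
y - mu = -32.83.
D = 2*(-15.206653 - (-32.83)) = 35.246694, which rounds to 35.2467.

35.2467


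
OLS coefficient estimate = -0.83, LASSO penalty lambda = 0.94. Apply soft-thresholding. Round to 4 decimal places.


Check: |-0.83| = 0.83 vs lambda = 0.94.
Since |beta| <= lambda, the coefficient is set to 0.
Soft-thresholded coefficient = 0.0000.

0.0000


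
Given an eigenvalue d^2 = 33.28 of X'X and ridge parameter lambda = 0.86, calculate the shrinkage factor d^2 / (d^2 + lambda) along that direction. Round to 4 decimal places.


d^2 + lambda = 33.28 + 0.86 = 34.1400.
Shrinkage factor = 33.28/34.1400 = 0.9748.

0.9748


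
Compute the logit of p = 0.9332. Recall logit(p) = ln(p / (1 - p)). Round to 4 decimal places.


Compute the odds: 0.9332/0.0668 = 13.9701.
Take the natural log: ln(13.9701) = 2.6369.

2.6369


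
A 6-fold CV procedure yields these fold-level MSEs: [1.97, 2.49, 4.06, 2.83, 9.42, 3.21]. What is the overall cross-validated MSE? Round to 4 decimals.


Total MSE across folds = 23.9800.
CV-MSE = 23.9800/6 = 3.9967.

3.9967


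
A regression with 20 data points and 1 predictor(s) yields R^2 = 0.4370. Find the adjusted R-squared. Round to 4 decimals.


Adjusted R^2 = 1 - (1 - R^2) * (n-1)/(n-p-1).
(1 - R^2) = 0.5630.
(n-1)/(n-p-1) = 19/18.
(1 - R^2) * (n-1) = 0.5630 * 19 = 10.6970.
Divide by (n-p-1): 10.6970 / 18 = 0.5943.
Adj R^2 = 1 - 0.5943 = 0.4057.

0.4057


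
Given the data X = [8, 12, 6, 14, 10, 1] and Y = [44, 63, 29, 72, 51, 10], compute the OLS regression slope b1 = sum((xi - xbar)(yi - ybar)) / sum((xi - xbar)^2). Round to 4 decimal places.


First compute the means: xbar = 8.5000, ybar = 44.8333.
Then S_xx = sum((xi - xbar)^2) = 107.5000.
S_xy = sum((xi - xbar)(yi - ybar)) = 523.5000.
b1 = S_xy / S_xx = 523.5000 / 107.5000 = 4.8698.

4.8698


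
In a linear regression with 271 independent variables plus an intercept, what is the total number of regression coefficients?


Including the intercept, the model has 271 predictor coefficients + 1 intercept.
Total = 272.

272


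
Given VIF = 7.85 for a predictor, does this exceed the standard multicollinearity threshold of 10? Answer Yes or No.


The threshold is 10.
VIF = 7.85 is < 10.
Multicollinearity indication: No.

No


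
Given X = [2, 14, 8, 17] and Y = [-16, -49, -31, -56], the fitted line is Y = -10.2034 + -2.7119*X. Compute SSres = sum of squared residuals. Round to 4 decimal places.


For each point, residual = actual - predicted.
Residuals: [-0.3728, -0.8300, 0.8986, 0.3057].
Sum of squared residuals = 1.7288.

1.7288


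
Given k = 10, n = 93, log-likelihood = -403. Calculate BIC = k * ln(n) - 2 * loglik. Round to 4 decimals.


ln(93) = 4.532599.
k * ln(n) = 10 * 4.532599 = 45.325990.
-2L = 806.
BIC = 45.325990 + 806 = 851.325990, which rounds to 851.3260.

851.3260


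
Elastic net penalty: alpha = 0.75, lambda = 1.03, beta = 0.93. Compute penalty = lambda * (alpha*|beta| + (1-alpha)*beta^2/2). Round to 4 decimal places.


L1 component = 0.75 * |0.93| = 0.6975.
L2 component = 0.25 * 0.93^2 / 2 = 0.1081.
Penalty = 1.03 * (0.6975 + 0.1081) = 1.03 * 0.8056 = 0.8298.

0.8298


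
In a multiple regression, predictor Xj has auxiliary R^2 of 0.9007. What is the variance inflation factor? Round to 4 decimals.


VIF = 1 / (1 - 0.9007).
= 1 / 0.0993 = 10.0705.

10.0705


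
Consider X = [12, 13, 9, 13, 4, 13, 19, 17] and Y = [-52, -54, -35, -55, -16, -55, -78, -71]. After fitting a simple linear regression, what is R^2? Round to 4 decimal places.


The fitted line is Y = 0.7027 + -4.2162*X.
SSres = 13.0811, SStot = 2644.0000.
R^2 = 1 - SSres/SStot = 0.9951.

0.9951


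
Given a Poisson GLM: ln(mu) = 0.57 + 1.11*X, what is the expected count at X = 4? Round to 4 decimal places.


Compute eta = 0.57 + 1.11 * 4 = 5.0100.
Apply inverse link: mu = e^5.0100 = 149.9047.

149.9047


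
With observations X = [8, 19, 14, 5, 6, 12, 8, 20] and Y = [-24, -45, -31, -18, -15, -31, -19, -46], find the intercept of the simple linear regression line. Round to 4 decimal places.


Compute b1 = -2.0323 from the OLS formula.
With xbar = 11.5000 and ybar = -28.6250, the intercept is:
b0 = -28.6250 - -2.0323 * 11.5000 = -5.2532.

-5.2532


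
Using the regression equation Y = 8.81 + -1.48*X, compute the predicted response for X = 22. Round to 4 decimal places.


Predicted value:
Y = 8.81 + (-1.48)(22) = 8.81 + -32.5600 = -23.7500.

-23.7500


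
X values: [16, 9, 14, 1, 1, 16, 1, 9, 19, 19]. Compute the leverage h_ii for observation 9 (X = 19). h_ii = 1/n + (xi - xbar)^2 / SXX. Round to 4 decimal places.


n = 10, xbar = 10.5000.
SXX = sum((xi - xbar)^2) = 492.5000.
h = 1/10 + (19 - 10.5000)^2 / 492.5000 = 0.2467.

0.2467


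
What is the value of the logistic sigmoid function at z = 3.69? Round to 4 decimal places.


exp(-3.6900) = 0.0250.
1 + exp(-z) = 1.0250.
sigmoid = 1/1.0250 = 0.9756.

0.9756


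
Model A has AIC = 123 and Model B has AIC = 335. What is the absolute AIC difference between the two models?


|AIC_A - AIC_B| = |123 - 335| = 212.
Model A is preferred (lower AIC).

212


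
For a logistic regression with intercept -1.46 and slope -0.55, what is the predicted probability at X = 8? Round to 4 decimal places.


z = -1.46 + -0.55 * 8 = -5.8600.
Sigmoid: P = 1 / (1 + exp(5.8600)) = 0.0028.

0.0028


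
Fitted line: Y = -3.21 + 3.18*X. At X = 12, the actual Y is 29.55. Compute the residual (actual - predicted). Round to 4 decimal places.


Predicted = -3.21 + 3.18 * 12 = 34.9500.
Residual = 29.55 - 34.9500 = -5.4000.

-5.4000


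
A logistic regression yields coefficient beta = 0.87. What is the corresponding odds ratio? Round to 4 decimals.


exp(0.87) = 2.3869.
So the odds ratio is 2.3869.

2.3869


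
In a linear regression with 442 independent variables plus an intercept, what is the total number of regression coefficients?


Including the intercept, the model has 442 predictor coefficients + 1 intercept.
Total = 443.

443


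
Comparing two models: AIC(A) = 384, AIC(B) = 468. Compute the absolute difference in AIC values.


Absolute difference = |384 - 468| = 84.
The model with lower AIC (A) is preferred.

84


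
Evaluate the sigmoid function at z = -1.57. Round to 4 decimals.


First, exp(1.5700) = 4.8066.
Then sigma(z) = 1/(1 + 4.8066) = 0.1722.

0.1722


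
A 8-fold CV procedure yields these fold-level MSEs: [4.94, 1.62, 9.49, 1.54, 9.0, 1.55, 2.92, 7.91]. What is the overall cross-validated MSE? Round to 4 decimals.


Total MSE across folds = 38.9700.
CV-MSE = 38.9700/8 = 4.8713.

4.8713


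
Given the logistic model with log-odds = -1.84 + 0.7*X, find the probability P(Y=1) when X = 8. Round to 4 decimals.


z = -1.84 + 0.7 * 8 = 3.7600.
Sigmoid: P = 1 / (1 + exp(-3.7600)) = 0.9772.

0.9772


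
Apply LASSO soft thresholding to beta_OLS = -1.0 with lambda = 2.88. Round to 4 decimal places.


Absolute value: |-1.0| = 1.0.
Compare to lambda = 2.88.
Since |beta| <= lambda, the coefficient is set to 0.

0.0000


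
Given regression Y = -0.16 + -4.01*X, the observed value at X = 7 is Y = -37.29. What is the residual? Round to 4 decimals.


Compute yhat = -0.16 + (-4.01)(7) = -28.2300.
Residual = actual - predicted = -37.29 - -28.2300 = -9.0600.

-9.0600


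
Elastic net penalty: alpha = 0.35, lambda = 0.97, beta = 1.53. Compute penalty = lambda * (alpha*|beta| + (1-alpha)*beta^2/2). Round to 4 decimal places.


Compute:
L1 = 0.35 * 1.53 = 0.5355.
L2 = 0.65 * 1.53^2 / 2 = 0.7608.
Penalty = 0.97 * (0.5355 + 0.7608) = 1.2574.

1.2574


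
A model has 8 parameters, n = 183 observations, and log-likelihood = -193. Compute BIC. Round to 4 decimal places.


k * ln(n) = 8 * ln(183) = 8 * 5.209486 = 41.675888.
-2 * loglik = -2 * (-193) = 386.
BIC = 41.675888 + 386 = 427.675888, which rounds to 427.6759.

427.6759


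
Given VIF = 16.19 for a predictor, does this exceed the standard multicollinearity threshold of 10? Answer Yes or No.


Compare VIF = 16.19 to the threshold of 10.
16.19 >= 10, so the answer is Yes.

Yes


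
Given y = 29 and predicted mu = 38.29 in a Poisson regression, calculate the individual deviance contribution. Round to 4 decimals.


Compute y*ln(y/mu) = 29*ln(29/38.29) = 29*-0.277893 = -8.058897.
y - mu = -9.29.
D = 2*(-8.058897 - (-9.29)) = 2.462206, which rounds to 2.4622.

2.4622


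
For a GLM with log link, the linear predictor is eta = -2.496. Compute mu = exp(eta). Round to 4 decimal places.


mu = exp(eta) = exp(-2.496).
= 0.0824.

0.0824


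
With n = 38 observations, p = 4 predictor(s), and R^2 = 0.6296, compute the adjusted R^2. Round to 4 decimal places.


Plug in: Adj R^2 = 1 - (1 - 0.6296) * 37/33.
= 1 - 0.3704 * 37/33
= 1 - 13.7048 / 33
= 1 - 0.4153 = 0.5847.

0.5847


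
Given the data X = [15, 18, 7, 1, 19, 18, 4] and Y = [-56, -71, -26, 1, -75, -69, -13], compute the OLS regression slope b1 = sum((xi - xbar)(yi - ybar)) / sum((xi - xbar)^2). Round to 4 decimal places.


The sample means are xbar = 11.7143 and ybar = -44.1429.
Compute S_xx = 339.4286 and S_xy = -1398.2857.
Slope b1 = S_xy / S_xx = -1398.2857 / 339.4286 = -4.1195.

-4.1195


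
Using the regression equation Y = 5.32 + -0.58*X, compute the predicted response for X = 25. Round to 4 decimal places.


Plug X = 25 into Y = 5.32 + -0.58*X:
Y = 5.32 + -14.5000 = -9.1800.

-9.1800


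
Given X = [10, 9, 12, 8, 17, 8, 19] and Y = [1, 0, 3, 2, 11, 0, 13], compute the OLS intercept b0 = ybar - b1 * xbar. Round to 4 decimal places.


First find the slope: b1 = 1.1803.
Means: xbar = 11.8571, ybar = 4.2857.
b0 = ybar - b1 * xbar = 4.2857 - 1.1803 * 11.8571 = -9.7091.

-9.7091


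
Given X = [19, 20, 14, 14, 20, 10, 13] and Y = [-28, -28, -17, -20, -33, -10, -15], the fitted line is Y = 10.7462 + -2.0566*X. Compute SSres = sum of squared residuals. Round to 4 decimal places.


Compute predicted values, then residuals = yi - yhat_i.
Residuals: [0.3292, 2.3858, 1.0462, -1.9538, -2.6142, -0.1802, 0.9896].
SSres = sum(residual^2) = 18.5581.

18.5581


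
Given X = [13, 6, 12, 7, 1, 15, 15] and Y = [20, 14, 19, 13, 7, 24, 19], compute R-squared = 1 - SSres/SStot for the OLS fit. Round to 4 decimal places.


After computing the OLS fit (b0=6.5558, b1=1.0161):
SSres = 15.3849, SStot = 189.7143.
R^2 = 1 - 15.3849/189.7143 = 0.9189.

0.9189


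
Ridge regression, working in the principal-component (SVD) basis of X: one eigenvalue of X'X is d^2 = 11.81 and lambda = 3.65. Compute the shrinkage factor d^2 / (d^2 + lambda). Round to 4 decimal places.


d^2 + lambda = 11.81 + 3.65 = 15.4600.
Shrinkage factor = 11.81/15.4600 = 0.7639.

0.7639


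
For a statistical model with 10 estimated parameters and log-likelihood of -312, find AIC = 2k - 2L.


Compute:
2k = 2*10 = 20.
-2*loglik = -2*(-312) = 624.
AIC = 20 + 624 = 644.

644


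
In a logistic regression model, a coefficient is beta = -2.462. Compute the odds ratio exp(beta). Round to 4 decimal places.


exp(-2.462) = 0.0853.
So the odds ratio is 0.0853.

0.0853


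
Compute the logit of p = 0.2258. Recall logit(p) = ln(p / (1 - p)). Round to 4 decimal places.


Compute the odds: 0.2258/0.7742 = 0.2917.
Take the natural log: ln(0.2917) = -1.2322.

-1.2322


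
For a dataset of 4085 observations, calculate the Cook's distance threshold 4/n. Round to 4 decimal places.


The threshold is 4/n.
4/4085 = 0.0010.

0.0010


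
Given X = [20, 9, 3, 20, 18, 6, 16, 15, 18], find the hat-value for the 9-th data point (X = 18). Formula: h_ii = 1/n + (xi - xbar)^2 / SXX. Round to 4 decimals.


Compute xbar = 13.8889 with n = 9 observations.
SXX = 318.8889.
Leverage = 1/9 + (18 - 13.8889)^2/318.8889 = 0.1641.

0.1641


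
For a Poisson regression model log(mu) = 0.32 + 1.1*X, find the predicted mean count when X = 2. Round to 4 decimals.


eta = 0.32 + 1.1 * 2 = 2.5200.
mu = exp(2.5200) = 12.4286.

12.4286


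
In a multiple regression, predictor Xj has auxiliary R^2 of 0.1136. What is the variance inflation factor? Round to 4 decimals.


Using VIF = 1/(1 - R^2_j):
1 - 0.1136 = 0.8864.
VIF = 1.1282.

1.1282


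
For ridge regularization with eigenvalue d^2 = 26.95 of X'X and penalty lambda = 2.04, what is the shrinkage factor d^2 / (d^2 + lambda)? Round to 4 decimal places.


d^2 + lambda = 26.95 + 2.04 = 28.9900.
Shrinkage factor = 26.95/28.9900 = 0.9296.

0.9296


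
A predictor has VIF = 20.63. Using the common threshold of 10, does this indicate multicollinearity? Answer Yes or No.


Check: VIF = 20.63 vs threshold = 10.
Since 20.63 >= 10, the answer is Yes.

Yes


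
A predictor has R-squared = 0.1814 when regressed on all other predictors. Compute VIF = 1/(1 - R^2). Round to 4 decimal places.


VIF = 1 / (1 - 0.1814).
= 1 / 0.8186 = 1.2216.

1.2216


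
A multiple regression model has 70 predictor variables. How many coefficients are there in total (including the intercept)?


Each predictor gets one coefficient, plus one intercept.
Total parameters = 70 + 1 = 71.

71


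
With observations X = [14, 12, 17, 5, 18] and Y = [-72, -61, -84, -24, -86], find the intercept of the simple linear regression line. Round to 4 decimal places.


Compute b1 = -4.8652 from the OLS formula.
With xbar = 13.2000 and ybar = -65.4000, the intercept is:
b0 = -65.4000 - -4.8652 * 13.2000 = -1.1798.

-1.1798


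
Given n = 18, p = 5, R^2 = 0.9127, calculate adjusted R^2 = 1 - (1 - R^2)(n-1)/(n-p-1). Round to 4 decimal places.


Plug in: Adj R^2 = 1 - (1 - 0.9127) * 17/12.
= 1 - 0.0873 * 17/12
= 1 - 1.4841 / 12
= 1 - 0.1237 = 0.8763.

0.8763


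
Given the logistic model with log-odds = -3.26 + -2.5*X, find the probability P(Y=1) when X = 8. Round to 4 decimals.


Linear predictor: z = -3.26 + -2.5 * 8 = -23.2600.
P = 1/(1 + exp(23.2600)) = 1/(1 + 12638328778.0845) = 0.0000.

0.0000


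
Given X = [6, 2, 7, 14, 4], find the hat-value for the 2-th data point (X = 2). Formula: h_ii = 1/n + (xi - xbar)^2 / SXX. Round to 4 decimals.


Compute xbar = 6.6000 with n = 5 observations.
SXX = 83.2000.
Leverage = 1/5 + (2 - 6.6000)^2/83.2000 = 0.4543.

0.4543


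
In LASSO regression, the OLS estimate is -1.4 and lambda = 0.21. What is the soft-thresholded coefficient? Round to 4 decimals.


Absolute value: |-1.4| = 1.4.
Compare to lambda = 0.21.
Since |beta| > lambda, coefficient = sign(beta)*(|beta| - lambda) = -1.1900.

-1.1900


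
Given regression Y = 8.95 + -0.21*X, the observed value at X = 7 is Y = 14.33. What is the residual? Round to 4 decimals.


Predicted = 8.95 + -0.21 * 7 = 7.4800.
Residual = 14.33 - 7.4800 = 6.8500.

6.8500


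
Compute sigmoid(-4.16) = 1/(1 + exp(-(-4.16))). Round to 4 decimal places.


First, exp(4.1600) = 64.0715.
Then sigma(z) = 1/(1 + 64.0715) = 0.0154.

0.0154


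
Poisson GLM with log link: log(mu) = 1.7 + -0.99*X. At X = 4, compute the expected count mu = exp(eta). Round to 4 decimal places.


eta = 1.7 + -0.99 * 4 = -2.2600.
mu = exp(-2.2600) = 0.1044.

0.1044


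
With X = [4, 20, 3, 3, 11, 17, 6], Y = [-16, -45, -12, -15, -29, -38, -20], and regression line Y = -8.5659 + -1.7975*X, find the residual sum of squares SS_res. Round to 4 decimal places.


Compute predicted values, then residuals = yi - yhat_i.
Residuals: [-0.2441, -0.4841, 1.9584, -1.0416, -0.6616, 1.1234, -0.6491].
SSres = sum(residual^2) = 7.3353.

7.3353


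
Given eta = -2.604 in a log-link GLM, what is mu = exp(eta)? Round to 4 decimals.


The inverse log link gives:
mu = exp(-2.604) = 0.0740.

0.0740


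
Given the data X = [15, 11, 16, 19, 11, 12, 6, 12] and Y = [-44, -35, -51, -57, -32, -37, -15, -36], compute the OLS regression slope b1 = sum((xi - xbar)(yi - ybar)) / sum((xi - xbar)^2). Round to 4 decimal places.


The sample means are xbar = 12.7500 and ybar = -38.3750.
Compute S_xx = 107.5000 and S_xy = -347.7500.
Slope b1 = S_xy / S_xx = -347.7500 / 107.5000 = -3.2349.

-3.2349


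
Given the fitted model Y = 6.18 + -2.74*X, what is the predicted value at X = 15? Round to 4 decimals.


Substitute X = 15 into the equation:
Y = 6.18 + -2.74 * 15 = 6.18 + -41.1000 = -34.9200.

-34.9200


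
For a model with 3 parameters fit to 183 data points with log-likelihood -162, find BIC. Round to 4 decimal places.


ln(183) = 5.209486.
k * ln(n) = 3 * 5.209486 = 15.628458.
-2L = 324.
BIC = 15.628458 + 324 = 339.628458, which rounds to 339.6285.

339.6285


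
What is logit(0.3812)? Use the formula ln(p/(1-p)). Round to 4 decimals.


Compute the odds: 0.3812/0.6188 = 0.6160.
Take the natural log: ln(0.6160) = -0.4845.

-0.4845


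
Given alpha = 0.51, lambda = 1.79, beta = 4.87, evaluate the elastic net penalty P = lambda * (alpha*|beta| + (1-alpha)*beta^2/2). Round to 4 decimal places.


alpha * |beta| = 0.51 * 4.87 = 2.4837.
(1-alpha) * beta^2/2 = 0.49 * 23.7169/2 = 5.8106.
Total = 1.79 * (2.4837 + 5.8106) = 14.8469.

14.8469


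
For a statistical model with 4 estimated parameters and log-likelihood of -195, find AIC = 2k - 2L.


AIC = 2*4 - 2*(-195).
= 8 + 390 = 398.

398


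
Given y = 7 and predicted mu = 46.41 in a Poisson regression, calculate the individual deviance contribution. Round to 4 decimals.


y/mu = 7/46.41 = 0.150830 (approx.), and ln(7/46.41) = -1.891605.
y * ln(y/mu) = 7 * -1.891605 = -13.241235.
y - mu = -39.41.
D = 2 * (-13.241235 - -39.41) = 52.337530, which rounds to 52.3375.

52.3375


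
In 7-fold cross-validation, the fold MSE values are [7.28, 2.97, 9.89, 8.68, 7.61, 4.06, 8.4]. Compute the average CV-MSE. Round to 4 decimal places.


Add all fold MSEs: 48.8900.
Divide by k = 7: 48.8900/7 = 6.9843.

6.9843
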